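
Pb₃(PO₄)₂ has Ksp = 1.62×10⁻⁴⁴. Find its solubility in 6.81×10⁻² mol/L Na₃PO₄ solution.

5.06×10⁻¹⁵ M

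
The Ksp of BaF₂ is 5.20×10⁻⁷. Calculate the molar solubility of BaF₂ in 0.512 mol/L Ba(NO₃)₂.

BaF₂(s) ⇌ Ba²⁺(aq) + 2 F⁻(aq)
Ba²⁺ is already present at 0.512 mol/L. If s mol/L of BaF₂ dissolves, [F⁻] = 2s while [Ba²⁺] ≈ 0.512 mol/L.
Ksp = [Ba²⁺][F⁻]^2 = (0.512)(2s)^2
(2s)^2 = 5.20×10⁻⁷ / (0.512) = 1.02×10⁻⁶
s = 5.04×10⁻⁴ mol/L

5.04×10⁻⁴ M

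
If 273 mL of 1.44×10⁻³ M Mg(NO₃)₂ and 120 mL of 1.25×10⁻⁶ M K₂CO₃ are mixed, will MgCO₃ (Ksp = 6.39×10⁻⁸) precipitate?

After mixing, V = 273 mL + 120 mL = 393 mL.
[Mg²⁺] = (1.44×10⁻³)(273)/393 = 1.00×10⁻³ M
[CO₃²⁻] = (1.25×10⁻⁶)(120)/393 = 3.82×10⁻⁷ M
Q = [Mg²⁺][CO₃²⁻] = 3.82×10⁻¹⁰
Q = 3.82×10⁻¹⁰ < Ksp = 6.39×10⁻⁸, so the solution is unsaturated and no precipitate forms.

No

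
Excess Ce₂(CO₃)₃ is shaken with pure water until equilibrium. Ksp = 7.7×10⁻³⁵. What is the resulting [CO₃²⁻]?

Ce₂(CO₃)₃(s) ⇌ 2 Ce³⁺(aq) + 3 CO₃²⁻(aq)
Let s be the molar solubility. Then [Ce³⁺] = 2s and [CO₃²⁻] = 3s.
Ksp = [Ce³⁺]^2[CO₃²⁻]^3 = (2s)^2 · (3s)^3 = 108s^5 = 7.7×10⁻³⁵
s = 5.9×10⁻⁸ mol L⁻¹
[CO₃²⁻] = 3s = 1.8×10⁻⁷ mol L⁻¹

1.8×10⁻⁷ M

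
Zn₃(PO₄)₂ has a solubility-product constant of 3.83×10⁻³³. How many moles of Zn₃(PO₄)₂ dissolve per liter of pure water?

1.29×10⁻⁷ M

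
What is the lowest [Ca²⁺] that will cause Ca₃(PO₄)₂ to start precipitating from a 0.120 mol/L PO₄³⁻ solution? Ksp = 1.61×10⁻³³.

Precipitation of each salt begins when its ion product equals Ksp.
Ca₃(PO₄)₂(s) ⇌ 3 Ca²⁺(aq) + 2 PO₄³⁻(aq)
Ksp = [Ca²⁺]^3[PO₄³⁻]^2 = [Ca²⁺]^3(0.120)^2
[Ca²⁺]^3 = 1.61×10⁻³³ / (0.120)^2 = 1.12×10⁻³¹
[Ca²⁺] = 4.82×10⁻¹¹ mol/L

4.82×10⁻¹¹ M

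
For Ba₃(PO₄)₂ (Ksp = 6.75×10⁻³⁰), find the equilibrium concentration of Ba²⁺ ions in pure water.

Ba₃(PO₄)₂(s) ⇌ 3 Ba²⁺(aq) + 2 PO₄³⁻(aq)
Call the molar solubility s, so that [Ba²⁺] = 3s and [PO₄³⁻] = 2s.
Ksp = [Ba²⁺]^3[PO₄³⁻]^2 = (3s)^3 · (2s)^2 = 108s^5 = 6.75×10⁻³⁰
s = 5.74×10⁻⁷ mol L⁻¹
[Ba²⁺] = 3s = 1.72×10⁻⁶ mol L⁻¹

1.72×10⁻⁶ M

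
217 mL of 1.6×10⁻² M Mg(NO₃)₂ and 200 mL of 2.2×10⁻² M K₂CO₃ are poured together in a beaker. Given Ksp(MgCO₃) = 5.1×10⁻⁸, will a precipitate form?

Total volume after mixing = 217 + 200 = 417 mL.
[Mg²⁺] = (1.6×10⁻²)(217)/417 = 8.3×10⁻³ M
[CO₃²⁻] = (2.2×10⁻²)(200)/417 = 1.1×10⁻² M
Q = [Mg²⁺][CO₃²⁻] = 8.8×10⁻⁵
Q = 8.8×10⁻⁵ > Ksp = 5.1×10⁻⁸, so the solution is supersaturated and MgCO₃ precipitates.

Yes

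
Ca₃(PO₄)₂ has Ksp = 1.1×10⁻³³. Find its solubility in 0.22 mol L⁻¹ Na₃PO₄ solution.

9.4×10⁻¹² M

Ca₃(PO₄)₂(s) ⇌ 3 Ca²⁺(aq) + 2 PO₄³⁻(aq)
The solution already contains PO₄³⁻ at 0.22 mol L⁻¹. Let s be the molar solubility of Ca₃(PO₄)₂.
[PO₄³⁻] ≈ 0.22 mol L⁻¹ (common ion dominates); [Ca²⁺] = 3s.
Ksp = [Ca²⁺]^3[PO₄³⁻]^2 = (3s)^3(0.22)^2
(3s)^3 = 1.1×10⁻³³ / (0.22)^2 = 2.3×10⁻³²
s = 9.4×10⁻¹² mol L⁻¹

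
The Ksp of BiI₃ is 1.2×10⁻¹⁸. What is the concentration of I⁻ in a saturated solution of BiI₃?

BiI₃(s) ⇌ Bi³⁺(aq) + 3 I⁻(aq)
If s mol/L of BiI₃ dissolves, [Bi³⁺] = s and [I⁻] = 3s.
Ksp = [Bi³⁺][I⁻]^3 = s · (3s)^3 = 27s^4 = 1.2×10⁻¹⁸
s = 1.5×10⁻⁵ mol L⁻¹
[I⁻] = 3s = 4.4×10⁻⁵ mol L⁻¹

4.4×10⁻⁵ M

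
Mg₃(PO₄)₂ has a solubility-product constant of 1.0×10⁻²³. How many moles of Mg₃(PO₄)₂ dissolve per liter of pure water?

9.8×10⁻⁶ M

Mg₃(PO₄)₂(s) ⇌ 3 Mg²⁺(aq) + 2 PO₄³⁻(aq)
Call the molar solubility s, so that [Mg²⁺] = 3s and [PO₄³⁻] = 2s.
Ksp = [Mg²⁺]^3[PO₄³⁻]^2 = (3s)^3 · (2s)^2 = 108s^5
108s^5 = 1.0×10⁻²³  ⇒  s^5 = 9.3×10⁻²⁶
s = 9.8×10⁻⁶ mol/L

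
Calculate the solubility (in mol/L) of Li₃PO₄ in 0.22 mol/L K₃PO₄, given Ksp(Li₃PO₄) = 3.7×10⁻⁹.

8.5×10⁻⁴ M

Li₃PO₄(s) ⇌ 3 Li⁺(aq) + PO₄³⁻(aq)
The solution already contains PO₄³⁻ at 0.22 mol/L. Let s be the molar solubility of Li₃PO₄.
[PO₄³⁻] ≈ 0.22 mol/L (common ion dominates); [Li⁺] = 3s.
Ksp = [Li⁺]^3[PO₄³⁻] = (3s)^3(0.22)
(3s)^3 = 3.7×10⁻⁹ / (0.22) = 1.7×10⁻⁸
s = 8.5×10⁻⁴ mol/L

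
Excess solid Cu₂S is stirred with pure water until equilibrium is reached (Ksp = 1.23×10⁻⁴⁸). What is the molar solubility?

Cu₂S(s) ⇌ 2 Cu⁺(aq) + S²⁻(aq)
Let s be the molar solubility. Then [Cu⁺] = 2s and [S²⁻] = s.
Ksp = [Cu⁺]^2[S²⁻] = (2s)^2 · s = 4s^3
4s^3 = 1.23×10⁻⁴⁸  ⇒  s^3 = 3.08×10⁻⁴⁹
s = 6.75×10⁻¹⁷ mol L⁻¹

6.75×10⁻¹⁷ M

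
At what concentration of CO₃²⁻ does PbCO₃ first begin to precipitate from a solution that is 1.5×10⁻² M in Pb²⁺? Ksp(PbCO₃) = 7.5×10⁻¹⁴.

The threshold for precipitation is Q = Ksp.
PbCO₃(s) ⇌ Pb²⁺(aq) + CO₃²⁻(aq)
Ksp = [Pb²⁺][CO₃²⁻] = [CO₃²⁻](1.5×10⁻²)
[CO₃²⁻] = 7.5×10⁻¹⁴ / (1.5×10⁻²) = 5.0×10⁻¹²
[CO₃²⁻] = 5.0×10⁻¹² M

5.0×10⁻¹² M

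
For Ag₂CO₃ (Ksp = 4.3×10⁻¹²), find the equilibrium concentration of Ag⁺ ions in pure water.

2.0×10⁻⁴ M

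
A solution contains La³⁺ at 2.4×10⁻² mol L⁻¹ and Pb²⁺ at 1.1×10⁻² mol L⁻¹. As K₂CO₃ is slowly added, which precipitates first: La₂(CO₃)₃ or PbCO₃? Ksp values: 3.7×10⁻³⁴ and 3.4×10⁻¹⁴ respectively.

PbCO₃

Each salt precipitates once Q = Ksp for that salt.
For La₂(CO₃)₃: [CO₃²⁻] = (Ksp/[La³⁺]^2)^(1/3) = 8.6×10⁻¹¹ mol L⁻¹
For PbCO₃: [CO₃²⁻] = (Ksp/[Pb²⁺]) = 3.1×10⁻¹² mol L⁻¹
PbCO₃ requires the lower [CO₃²⁻], so it precipitates first.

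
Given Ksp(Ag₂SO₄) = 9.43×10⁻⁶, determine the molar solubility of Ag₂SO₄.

Ag₂SO₄(s) ⇌ 2 Ag⁺(aq) + SO₄²⁻(aq)
Call the molar solubility s, so that [Ag⁺] = 2s and [SO₄²⁻] = s.
Ksp = [Ag⁺]^2[SO₄²⁻] = (2s)^2 · s = 4s^3
4s^3 = 9.43×10⁻⁶  ⇒  s^3 = 2.36×10⁻⁶
Taking the 3rd root, s = 1.33×10⁻² mol L⁻¹.

1.33×10⁻² M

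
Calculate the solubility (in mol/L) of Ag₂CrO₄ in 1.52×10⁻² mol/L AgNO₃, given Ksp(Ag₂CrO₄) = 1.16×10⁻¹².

5.02×10⁻⁹ M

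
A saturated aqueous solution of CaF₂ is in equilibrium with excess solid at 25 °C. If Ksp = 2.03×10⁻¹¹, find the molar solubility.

1.72×10⁻⁴ M

CaF₂(s) ⇌ Ca²⁺(aq) + 2 F⁻(aq)
Let s be the molar solubility. Then [Ca²⁺] = s and [F⁻] = 2s.
Ksp = [Ca²⁺][F⁻]^2 = s · (2s)^2 = 4s^3
4s^3 = 2.03×10⁻¹¹  ⇒  s^3 = 5.08×10⁻¹²
Taking the 3rd root, s = 1.72×10⁻⁴ mol/L.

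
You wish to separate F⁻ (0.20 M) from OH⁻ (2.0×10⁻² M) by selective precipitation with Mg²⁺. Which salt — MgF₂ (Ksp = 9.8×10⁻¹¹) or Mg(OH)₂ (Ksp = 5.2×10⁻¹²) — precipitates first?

Precipitation begins when Q = Ksp.
For MgF₂: [Mg²⁺] = (Ksp/[F⁻]^2) = 2.5×10⁻⁹ M
For Mg(OH)₂: [Mg²⁺] = (Ksp/[OH⁻]^2) = 1.3×10⁻⁸ M
The smaller threshold [Mg²⁺] is reached first, so MgF₂ precipitates first.

MgF₂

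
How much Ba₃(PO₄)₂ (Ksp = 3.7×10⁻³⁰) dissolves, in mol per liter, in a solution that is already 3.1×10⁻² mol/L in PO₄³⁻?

5.2×10⁻¹⁰ M

Ba₃(PO₄)₂(s) ⇌ 3 Ba²⁺(aq) + 2 PO₄³⁻(aq)
The solution already contains PO₄³⁻ at 3.1×10⁻² mol/L. Let s be the molar solubility of Ba₃(PO₄)₂.
[PO₄³⁻] ≈ 3.1×10⁻² mol/L (common ion dominates); [Ba²⁺] = 3s.
Ksp = [Ba²⁺]^3[PO₄³⁻]^2 = (3s)^3(3.1×10⁻²)^2
(3s)^3 = 3.7×10⁻³⁰ / (3.1×10⁻²)^2 = 3.9×10⁻²⁷
s = 5.2×10⁻¹⁰ mol/L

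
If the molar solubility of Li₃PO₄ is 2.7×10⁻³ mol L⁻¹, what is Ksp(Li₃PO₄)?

Ksp = 1.4×10⁻⁹

Li₃PO₄(s) ⇌ 3 Li⁺(aq) + PO₄³⁻(aq)
With molar solubility s: [Li⁺] = 3s, [PO₄³⁻] = s.
Ksp = [Li⁺]^3[PO₄³⁻] = (3s)^3 · s = 27s^4
Ksp = 27 × (2.7×10⁻³)^4 = 1.4×10⁻⁹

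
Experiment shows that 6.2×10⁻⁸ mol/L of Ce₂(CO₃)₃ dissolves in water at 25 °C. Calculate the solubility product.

Ksp = 9.9×10⁻³⁵

Ce₂(CO₃)₃(s) ⇌ 2 Ce³⁺(aq) + 3 CO₃²⁻(aq)
With molar solubility s: [Ce³⁺] = 2s, [CO₃²⁻] = 3s.
Ksp = [Ce³⁺]^2[CO₃²⁻]^3 = (2s)^2 · (3s)^3 = 108s^5
Ksp = 108 × (6.2×10⁻⁸)^5 = 9.9×10⁻³⁵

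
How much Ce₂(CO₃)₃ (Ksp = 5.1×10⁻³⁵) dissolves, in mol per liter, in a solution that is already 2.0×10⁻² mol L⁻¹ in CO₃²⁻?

Ce₂(CO₃)₃(s) ⇌ 2 Ce³⁺(aq) + 3 CO₃²⁻(aq)
CO₃²⁻ is already present at 2.0×10⁻² mol L⁻¹. If s mol/L of Ce₂(CO₃)₃ dissolves, [Ce³⁺] = 2s while [CO₃²⁻] ≈ 2.0×10⁻² mol L⁻¹.
Ksp = [Ce³⁺]^2[CO₃²⁻]^3 = (2s)^2(2.0×10⁻²)^3
(2s)^2 = 5.1×10⁻³⁵ / (2.0×10⁻²)^3 = 6.4×10⁻³⁰
s = 1.3×10⁻¹⁵ mol L⁻¹

1.3×10⁻¹⁵ M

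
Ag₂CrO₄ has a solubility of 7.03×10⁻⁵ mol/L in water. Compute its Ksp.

Ksp = 1.39×10⁻¹²

Ag₂CrO₄(s) ⇌ 2 Ag⁺(aq) + CrO₄²⁻(aq)
For each mole of Ag₂CrO₄ that dissolves per liter, [Ag⁺] = 2s and [CrO₄²⁻] = s; let s denote this solubility.
Ksp = [Ag⁺]^2[CrO₄²⁻] = (2s)^2 · s = 4s^3
Ksp = 4 × (7.03×10⁻⁵)^3 = 1.39×10⁻¹²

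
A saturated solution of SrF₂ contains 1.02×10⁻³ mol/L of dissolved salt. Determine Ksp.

Ksp = 4.24×10⁻⁹

SrF₂(s) ⇌ Sr²⁺(aq) + 2 F⁻(aq)
Call the molar solubility s, so that [Sr²⁺] = s and [F⁻] = 2s.
Ksp = [Sr²⁺][F⁻]^2 = s · (2s)^2 = 4s^3
Ksp = 4 × (1.02×10⁻³)^3 = 4.24×10⁻⁹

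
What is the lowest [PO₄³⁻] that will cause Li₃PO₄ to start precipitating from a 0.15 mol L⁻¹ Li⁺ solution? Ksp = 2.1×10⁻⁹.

6.2×10⁻⁷ M

Precipitation begins when Q = Ksp.
Li₃PO₄(s) ⇌ 3 Li⁺(aq) + PO₄³⁻(aq)
Ksp = [Li⁺]^3[PO₄³⁻] = [PO₄³⁻](0.15)^3
[PO₄³⁻] = 2.1×10⁻⁹ / (0.15)^3 = 6.2×10⁻⁷
[PO₄³⁻] = 6.2×10⁻⁷ mol L⁻¹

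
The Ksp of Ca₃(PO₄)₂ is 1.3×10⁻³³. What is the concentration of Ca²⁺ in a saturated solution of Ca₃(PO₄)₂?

3.1×10⁻⁷ M

Ca₃(PO₄)₂(s) ⇌ 3 Ca²⁺(aq) + 2 PO₄³⁻(aq)
Call the molar solubility s, so that [Ca²⁺] = 3s and [PO₄³⁻] = 2s.
Ksp = [Ca²⁺]^3[PO₄³⁻]^2 = (3s)^3 · (2s)^2 = 108s^5 = 1.3×10⁻³³
s = 1.0×10⁻⁷ mol L⁻¹
[Ca²⁺] = 3s = 3.1×10⁻⁷ mol L⁻¹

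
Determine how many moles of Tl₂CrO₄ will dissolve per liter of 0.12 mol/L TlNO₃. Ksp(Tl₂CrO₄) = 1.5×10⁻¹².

1.0×10⁻¹⁰ M

Tl₂CrO₄(s) ⇌ 2 Tl⁺(aq) + CrO₄²⁻(aq)
The solution already contains Tl⁺ at 0.12 mol/L. Let s be the molar solubility of Tl₂CrO₄.
[Tl⁺] ≈ 0.12 mol/L (common ion dominates); [CrO₄²⁻] = s.
Ksp = [Tl⁺]^2[CrO₄²⁻] = (0.12)^2s
s = 1.5×10⁻¹² / (0.12)^2 = 1.0×10⁻¹⁰
s = 1.0×10⁻¹⁰ mol/L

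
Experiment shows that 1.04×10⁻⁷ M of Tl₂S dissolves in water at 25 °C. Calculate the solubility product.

Tl₂S(s) ⇌ 2 Tl⁺(aq) + S²⁻(aq)
For each mole of Tl₂S that dissolves per liter, [Tl⁺] = 2s and [S²⁻] = s; let s denote this solubility.
Ksp = [Tl⁺]^2[S²⁻] = (2s)^2 · s = 4s^3
Ksp = 4 × (1.04×10⁻⁷)^3 = 4.50×10⁻²¹

Ksp = 4.50×10⁻²¹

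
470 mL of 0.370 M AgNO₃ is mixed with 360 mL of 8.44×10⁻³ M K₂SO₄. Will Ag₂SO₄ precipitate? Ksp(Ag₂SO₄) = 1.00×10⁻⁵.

The combined volume is 830 mL.
[Ag⁺] = (0.370)(470)/830 = 0.210 M
[SO₄²⁻] = (8.44×10⁻³)(360)/830 = 3.66×10⁻³ M
Q = [Ag⁺]^2[SO₄²⁻] = 1.61×10⁻⁴
Because Q > Ksp (1.61×10⁻⁴ vs 1.00×10⁻⁵), a precipitate of Ag₂SO₄ forms.

Yes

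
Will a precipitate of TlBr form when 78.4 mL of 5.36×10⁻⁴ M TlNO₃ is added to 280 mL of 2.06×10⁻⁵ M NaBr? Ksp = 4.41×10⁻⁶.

The combined volume is 358.4 mL.
[Tl⁺] = (5.36×10⁻⁴)(78.4)/358.4 = 1.17×10⁻⁴ M
[Br⁻] = (2.06×10⁻⁵)(280)/358.4 = 1.61×10⁻⁵ M
Q = [Tl⁺][Br⁻] = 1.89×10⁻⁹
Q < Ksp (1.89×10⁻⁹ vs 4.41×10⁻⁶); the solution remains unsaturated and no precipitate forms.

No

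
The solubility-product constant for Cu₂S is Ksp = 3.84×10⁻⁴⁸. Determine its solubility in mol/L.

9.86×10⁻¹⁷ M

Cu₂S(s) ⇌ 2 Cu⁺(aq) + S²⁻(aq)
For each mole of Cu₂S that dissolves per liter, [Cu⁺] = 2s and [S²⁻] = s; let s denote this solubility.
Ksp = [Cu⁺]^2[S²⁻] = (2s)^2 · s = 4s^3
4s^3 = 3.84×10⁻⁴⁸  ⇒  s^3 = 9.60×10⁻⁴⁹
s = 9.86×10⁻¹⁷ mol/L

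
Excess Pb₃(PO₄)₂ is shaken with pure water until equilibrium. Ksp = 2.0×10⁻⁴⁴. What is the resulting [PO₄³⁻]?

Pb₃(PO₄)₂(s) ⇌ 3 Pb²⁺(aq) + 2 PO₄³⁻(aq)
With molar solubility s: [Pb²⁺] = 3s, [PO₄³⁻] = 2s.
Ksp = [Pb²⁺]^3[PO₄³⁻]^2 = (3s)^3 · (2s)^2 = 108s^5 = 2.0×10⁻⁴⁴
s = 7.1×10⁻¹⁰ M
[PO₄³⁻] = 2s = 1.4×10⁻⁹ M

1.4×10⁻⁹ M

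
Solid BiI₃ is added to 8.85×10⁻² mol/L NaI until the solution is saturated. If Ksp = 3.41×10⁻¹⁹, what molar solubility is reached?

4.92×10⁻¹⁶ M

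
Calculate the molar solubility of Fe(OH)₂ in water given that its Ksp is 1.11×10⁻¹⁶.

Fe(OH)₂(s) ⇌ Fe²⁺(aq) + 2 OH⁻(aq)
If s mol/L of Fe(OH)₂ dissolves, [Fe²⁺] = s and [OH⁻] = 2s.
Ksp = [Fe²⁺][OH⁻]^2 = s · (2s)^2 = 4s^3
4s^3 = 1.11×10⁻¹⁶  ⇒  s^3 = 2.78×10⁻¹⁷
s = (2.78×10⁻¹⁷)^(1/3) = 3.03×10⁻⁶ mol/L

3.03×10⁻⁶ M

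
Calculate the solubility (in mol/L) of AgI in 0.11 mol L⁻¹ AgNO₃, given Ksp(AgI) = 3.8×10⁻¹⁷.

3.5×10⁻¹⁶ M

AgI(s) ⇌ Ag⁺(aq) + I⁻(aq)
With Ag⁺ already at 0.11 mol L⁻¹ and s small, take [Ag⁺] ≈ 0.11 mol L⁻¹ and [I⁻] = s.
Ksp = [Ag⁺][I⁻] = (0.11)s
s = 3.8×10⁻¹⁷ / (0.11) = 3.5×10⁻¹⁶
s = 3.5×10⁻¹⁶ mol L⁻¹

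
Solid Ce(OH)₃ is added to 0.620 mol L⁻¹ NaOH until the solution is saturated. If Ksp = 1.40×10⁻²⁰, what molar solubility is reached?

5.87×10⁻²⁰ M

Ce(OH)₃(s) ⇌ Ce³⁺(aq) + 3 OH⁻(aq)
Let s be the solubility of Ce(OH)₃ here. The common ion gives [OH⁻] ≈ 0.620 mol L⁻¹, and [Ce³⁺] = s.
Ksp = [Ce³⁺][OH⁻]^3 = s(0.620)^3
s = 1.40×10⁻²⁰ / (0.620)^3 = 5.87×10⁻²⁰
s = 5.87×10⁻²⁰ mol L⁻¹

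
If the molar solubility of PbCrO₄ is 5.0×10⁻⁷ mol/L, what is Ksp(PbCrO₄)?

Ksp = 2.5×10⁻¹³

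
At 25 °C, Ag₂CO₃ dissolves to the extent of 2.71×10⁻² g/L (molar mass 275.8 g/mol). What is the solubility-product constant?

Molar solubility s = (2.71×10⁻² g/L) / (275.8 g/mol) = 9.8260×10⁻⁵ mol/L
Ag₂CO₃(s) ⇌ 2 Ag⁺(aq) + CO₃²⁻(aq)
Let s be the molar solubility. Then [Ag⁺] = 2s and [CO₃²⁻] = s.
Ksp = [Ag⁺]^2[CO₃²⁻] = (2s)^2 · s = 4s^3
Ksp = 4 × (9.8260×10⁻⁵)^3 = 3.79×10⁻¹²

Ksp = 3.79×10⁻¹²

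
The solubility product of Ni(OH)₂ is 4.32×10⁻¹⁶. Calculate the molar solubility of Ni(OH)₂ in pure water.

4.76×10⁻⁶ M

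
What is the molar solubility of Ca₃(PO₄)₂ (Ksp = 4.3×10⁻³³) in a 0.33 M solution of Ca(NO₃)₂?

Ca₃(PO₄)₂(s) ⇌ 3 Ca²⁺(aq) + 2 PO₄³⁻(aq)
The solution already contains Ca²⁺ at 0.33 M. Let s be the molar solubility of Ca₃(PO₄)₂.
[Ca²⁺] ≈ 0.33 M (common ion dominates); [PO₄³⁻] = 2s.
Ksp = [Ca²⁺]^3[PO₄³⁻]^2 = (0.33)^3(2s)^2
(2s)^2 = 4.3×10⁻³³ / (0.33)^3 = 1.2×10⁻³¹
s = 1.7×10⁻¹⁶ M

1.7×10⁻¹⁶ M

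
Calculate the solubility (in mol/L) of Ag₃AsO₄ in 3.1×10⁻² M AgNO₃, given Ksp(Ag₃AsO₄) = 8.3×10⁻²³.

2.8×10⁻¹⁸ M

Ag₃AsO₄(s) ⇌ 3 Ag⁺(aq) + AsO₄³⁻(aq)
The solution already contains Ag⁺ at 3.1×10⁻² M. Let s be the molar solubility of Ag₃AsO₄.
[Ag⁺] ≈ 3.1×10⁻² M (common ion dominates); [AsO₄³⁻] = s.
Ksp = [Ag⁺]^3[AsO₄³⁻] = (3.1×10⁻²)^3s
s = 8.3×10⁻²³ / (3.1×10⁻²)^3 = 2.8×10⁻¹⁸
s = 2.8×10⁻¹⁸ M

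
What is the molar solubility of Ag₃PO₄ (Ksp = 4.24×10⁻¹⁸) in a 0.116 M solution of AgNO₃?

Ag₃PO₄(s) ⇌ 3 Ag⁺(aq) + PO₄³⁻(aq)
Let s be the solubility of Ag₃PO₄ here. The common ion gives [Ag⁺] ≈ 0.116 M, and [PO₄³⁻] = s.
Ksp = [Ag⁺]^3[PO₄³⁻] = (0.116)^3s
s = 4.24×10⁻¹⁸ / (0.116)^3 = 2.72×10⁻¹⁵
s = 2.72×10⁻¹⁵ M

2.72×10⁻¹⁵ M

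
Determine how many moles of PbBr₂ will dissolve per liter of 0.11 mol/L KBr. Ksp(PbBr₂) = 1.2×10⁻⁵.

PbBr₂(s) ⇌ Pb²⁺(aq) + 2 Br⁻(aq)
Let s be the solubility of PbBr₂ here. The common ion gives [Br⁻] ≈ 0.11 mol/L, and [Pb²⁺] = s.
Ksp = [Pb²⁺][Br⁻]^2 = s(0.11)^2
s = 1.2×10⁻⁵ / (0.11)^2 = 9.9×10⁻⁴
s = 9.9×10⁻⁴ mol/L

9.9×10⁻⁴ M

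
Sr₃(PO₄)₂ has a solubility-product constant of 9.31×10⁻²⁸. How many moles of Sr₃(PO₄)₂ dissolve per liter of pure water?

Sr₃(PO₄)₂(s) ⇌ 3 Sr²⁺(aq) + 2 PO₄³⁻(aq)
Call the molar solubility s, so that [Sr²⁺] = 3s and [PO₄³⁻] = 2s.
Ksp = [Sr²⁺]^3[PO₄³⁻]^2 = (3s)^3 · (2s)^2 = 108s^5
108s^5 = 9.31×10⁻²⁸  ⇒  s^5 = 8.62×10⁻³⁰
Taking the 5th root, s = 1.54×10⁻⁶ mol/L.

1.54×10⁻⁶ M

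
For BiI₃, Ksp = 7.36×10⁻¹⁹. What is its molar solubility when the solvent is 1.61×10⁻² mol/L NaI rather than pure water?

1.76×10⁻¹³ M

BiI₃(s) ⇌ Bi³⁺(aq) + 3 I⁻(aq)
Let s be the solubility of BiI₃ here. The common ion gives [I⁻] ≈ 1.61×10⁻² mol/L, and [Bi³⁺] = s.
Ksp = [Bi³⁺][I⁻]^3 = s(1.61×10⁻²)^3
s = 7.36×10⁻¹⁹ / (1.61×10⁻²)^3 = 1.76×10⁻¹³
s = 1.76×10⁻¹³ mol/L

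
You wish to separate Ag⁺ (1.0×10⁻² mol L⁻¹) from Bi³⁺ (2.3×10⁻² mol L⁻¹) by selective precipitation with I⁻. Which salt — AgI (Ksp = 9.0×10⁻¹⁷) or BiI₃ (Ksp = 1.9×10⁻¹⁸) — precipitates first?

Each salt precipitates once Q = Ksp for that salt.
For AgI: [I⁻] = (Ksp/[Ag⁺]) = 9.0×10⁻¹⁵ mol L⁻¹
For BiI₃: [I⁻] = (Ksp/[Bi³⁺])^(1/3) = 4.4×10⁻⁶ mol L⁻¹
AgI requires the lower [I⁻], so it precipitates first.

AgI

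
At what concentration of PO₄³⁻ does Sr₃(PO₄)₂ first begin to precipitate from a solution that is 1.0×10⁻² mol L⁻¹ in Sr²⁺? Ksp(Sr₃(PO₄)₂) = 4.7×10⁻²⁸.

2.2×10⁻¹¹ M

A salt starts to precipitate once the ion product Q reaches its Ksp.
Sr₃(PO₄)₂(s) ⇌ 3 Sr²⁺(aq) + 2 PO₄³⁻(aq)
Ksp = [Sr²⁺]^3[PO₄³⁻]^2 = [PO₄³⁻]^2(1.0×10⁻²)^3
[PO₄³⁻]^2 = 4.7×10⁻²⁸ / (1.0×10⁻²)^3 = 4.7×10⁻²²
[PO₄³⁻] = 2.2×10⁻¹¹ mol L⁻¹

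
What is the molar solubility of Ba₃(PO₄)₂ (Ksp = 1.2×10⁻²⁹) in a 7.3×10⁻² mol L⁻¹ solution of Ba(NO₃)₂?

8.8×10⁻¹⁴ M

Ba₃(PO₄)₂(s) ⇌ 3 Ba²⁺(aq) + 2 PO₄³⁻(aq)
With Ba²⁺ already at 7.3×10⁻² mol L⁻¹ and s small, take [Ba²⁺] ≈ 7.3×10⁻² mol L⁻¹ and [PO₄³⁻] = 2s.
Ksp = [Ba²⁺]^3[PO₄³⁻]^2 = (7.3×10⁻²)^3(2s)^2
(2s)^2 = 1.2×10⁻²⁹ / (7.3×10⁻²)^3 = 3.1×10⁻²⁶
s = 8.8×10⁻¹⁴ mol L⁻¹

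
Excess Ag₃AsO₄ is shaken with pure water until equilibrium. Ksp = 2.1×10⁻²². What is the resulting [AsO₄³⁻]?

Ag₃AsO₄(s) ⇌ 3 Ag⁺(aq) + AsO₄³⁻(aq)
Let s be the molar solubility. Then [Ag⁺] = 3s and [AsO₄³⁻] = s.
Ksp = [Ag⁺]^3[AsO₄³⁻] = (3s)^3 · s = 27s^4 = 2.1×10⁻²²
s = 1.7×10⁻⁶ M
[AsO₄³⁻] = s = 1.7×10⁻⁶ M

1.7×10⁻⁶ M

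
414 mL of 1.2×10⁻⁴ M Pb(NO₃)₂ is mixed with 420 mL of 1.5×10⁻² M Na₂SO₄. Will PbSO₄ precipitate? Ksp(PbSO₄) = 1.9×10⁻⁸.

Yes

After mixing, V = 414 mL + 420 mL = 834 mL.
[Pb²⁺] = (1.2×10⁻⁴)(414)/834 = 6.0×10⁻⁵ M
[SO₄²⁻] = (1.5×10⁻²)(420)/834 = 7.6×10⁻³ M
Q = [Pb²⁺][SO₄²⁻] = 4.5×10⁻⁷
Q = 4.5×10⁻⁷ > Ksp = 1.9×10⁻⁸, so the solution is supersaturated and PbSO₄ precipitates.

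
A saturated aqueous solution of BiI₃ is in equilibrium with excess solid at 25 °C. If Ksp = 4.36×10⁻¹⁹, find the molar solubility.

BiI₃(s) ⇌ Bi³⁺(aq) + 3 I⁻(aq)
If s mol/L of BiI₃ dissolves, [Bi³⁺] = s and [I⁻] = 3s.
Ksp = [Bi³⁺][I⁻]^3 = s · (3s)^3 = 27s^4
27s^4 = 4.36×10⁻¹⁹  ⇒  s^4 = 1.61×10⁻²⁰
s = (1.61×10⁻²⁰)^(1/4) = 1.13×10⁻⁵ mol L⁻¹

1.13×10⁻⁵ M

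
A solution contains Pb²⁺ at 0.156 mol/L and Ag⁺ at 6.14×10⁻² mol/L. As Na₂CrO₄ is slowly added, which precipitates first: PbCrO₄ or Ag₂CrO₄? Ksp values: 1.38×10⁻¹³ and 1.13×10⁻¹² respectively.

PbCrO₄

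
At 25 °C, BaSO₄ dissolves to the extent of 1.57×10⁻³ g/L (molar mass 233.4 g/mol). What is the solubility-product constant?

Ksp = 4.52×10⁻¹¹

Convert to molarity: s = 1.57×10⁻³ / 233.4 = 6.7266×10⁻⁶ mol/L
BaSO₄(s) ⇌ Ba²⁺(aq) + SO₄²⁻(aq)
If s mol/L of BaSO₄ dissolves, [Ba²⁺] = s and [SO₄²⁻] = s.
Ksp = [Ba²⁺][SO₄²⁻] = s · s = s^2
Ksp = (6.7266×10⁻⁶)^2 = 4.52×10⁻¹¹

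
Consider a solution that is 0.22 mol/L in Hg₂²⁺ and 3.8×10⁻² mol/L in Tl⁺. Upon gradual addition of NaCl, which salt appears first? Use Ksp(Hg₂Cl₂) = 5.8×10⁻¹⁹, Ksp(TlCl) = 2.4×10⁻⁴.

Precipitation begins when Q = Ksp.
For Hg₂Cl₂: [Cl⁻] = (Ksp/[Hg₂²⁺])^(1/2) = 1.6×10⁻⁹ mol/L
For TlCl: [Cl⁻] = (Ksp/[Tl⁺]) = 6.3×10⁻³ mol/L
Since Hg₂Cl₂ needs less Cl⁻ to reach saturation, it precipitates first.

Hg₂Cl₂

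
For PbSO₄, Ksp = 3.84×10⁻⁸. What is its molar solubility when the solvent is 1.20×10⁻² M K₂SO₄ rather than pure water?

3.20×10⁻⁶ M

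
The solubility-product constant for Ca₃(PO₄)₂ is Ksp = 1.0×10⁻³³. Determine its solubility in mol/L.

9.8×10⁻⁸ M

Ca₃(PO₄)₂(s) ⇌ 3 Ca²⁺(aq) + 2 PO₄³⁻(aq)
Let s be the molar solubility. Then [Ca²⁺] = 3s and [PO₄³⁻] = 2s.
Ksp = [Ca²⁺]^3[PO₄³⁻]^2 = (3s)^3 · (2s)^2 = 108s^5
108s^5 = 1.0×10⁻³³  ⇒  s^5 = 9.3×10⁻³⁶
Taking the 5th root, s = 9.8×10⁻⁸ mol L⁻¹.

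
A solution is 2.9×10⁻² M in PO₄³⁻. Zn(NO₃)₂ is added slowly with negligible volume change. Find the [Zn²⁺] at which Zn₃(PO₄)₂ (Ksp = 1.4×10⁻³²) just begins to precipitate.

The threshold for precipitation is Q = Ksp.
Zn₃(PO₄)₂(s) ⇌ 3 Zn²⁺(aq) + 2 PO₄³⁻(aq)
Ksp = [Zn²⁺]^3[PO₄³⁻]^2 = [Zn²⁺]^3(2.9×10⁻²)^2
[Zn²⁺]^3 = 1.4×10⁻³² / (2.9×10⁻²)^2 = 1.7×10⁻²⁹
[Zn²⁺] = 2.6×10⁻¹⁰ M

2.6×10⁻¹⁰ M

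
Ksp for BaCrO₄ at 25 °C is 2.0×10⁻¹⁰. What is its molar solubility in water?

BaCrO₄(s) ⇌ Ba²⁺(aq) + CrO₄²⁻(aq)
For each mole of BaCrO₄ that dissolves per liter, [Ba²⁺] = s and [CrO₄²⁻] = s; let s denote this solubility.
Ksp = [Ba²⁺][CrO₄²⁻] = s · s = s^2
s^2 = 2.0×10⁻¹⁰
Taking the 2nd root, s = 1.4×10⁻⁵ M.

1.4×10⁻⁵ M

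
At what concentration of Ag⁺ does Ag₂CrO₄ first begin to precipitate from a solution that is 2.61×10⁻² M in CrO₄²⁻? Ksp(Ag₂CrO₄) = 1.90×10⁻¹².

The threshold for precipitation is Q = Ksp.
Ag₂CrO₄(s) ⇌ 2 Ag⁺(aq) + CrO₄²⁻(aq)
Ksp = [Ag⁺]^2[CrO₄²⁻] = [Ag⁺]^2(2.61×10⁻²)
[Ag⁺]^2 = 1.90×10⁻¹² / (2.61×10⁻²) = 7.28×10⁻¹¹
[Ag⁺] = 8.53×10⁻⁶ M

8.53×10⁻⁶ M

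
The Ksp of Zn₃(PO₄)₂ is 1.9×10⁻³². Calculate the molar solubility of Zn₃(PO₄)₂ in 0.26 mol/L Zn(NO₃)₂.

5.2×10⁻¹⁶ M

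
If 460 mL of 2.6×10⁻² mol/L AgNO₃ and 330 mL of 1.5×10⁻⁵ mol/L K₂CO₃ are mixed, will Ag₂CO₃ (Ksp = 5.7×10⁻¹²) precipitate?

The combined volume is 790 mL.
[Ag⁺] = (2.6×10⁻²)(460)/790 = 1.5×10⁻² mol/L
[CO₃²⁻] = (1.5×10⁻⁵)(330)/790 = 6.3×10⁻⁶ mol/L
Q = [Ag⁺]^2[CO₃²⁻] = 1.4×10⁻⁹
Q = 1.4×10⁻⁹ > Ksp = 5.7×10⁻¹², so the solution is supersaturated and Ag₂CO₃ precipitates.

Yes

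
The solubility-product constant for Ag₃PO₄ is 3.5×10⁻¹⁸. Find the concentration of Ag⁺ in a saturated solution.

5.7×10⁻⁵ M

Ag₃PO₄(s) ⇌ 3 Ag⁺(aq) + PO₄³⁻(aq)
Call the molar solubility s, so that [Ag⁺] = 3s and [PO₄³⁻] = s.
Ksp = [Ag⁺]^3[PO₄³⁻] = (3s)^3 · s = 27s^4 = 3.5×10⁻¹⁸
s = 1.9×10⁻⁵ mol/L
[Ag⁺] = 3s = 5.7×10⁻⁵ mol/L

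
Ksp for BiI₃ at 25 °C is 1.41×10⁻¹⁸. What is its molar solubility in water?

1.51×10⁻⁵ M

BiI₃(s) ⇌ Bi³⁺(aq) + 3 I⁻(aq)
Let s be the molar solubility. Then [Bi³⁺] = s and [I⁻] = 3s.
Ksp = [Bi³⁺][I⁻]^3 = s · (3s)^3 = 27s^4
27s^4 = 1.41×10⁻¹⁸  ⇒  s^4 = 5.22×10⁻²⁰
Taking the 4th root, s = 1.51×10⁻⁵ mol/L.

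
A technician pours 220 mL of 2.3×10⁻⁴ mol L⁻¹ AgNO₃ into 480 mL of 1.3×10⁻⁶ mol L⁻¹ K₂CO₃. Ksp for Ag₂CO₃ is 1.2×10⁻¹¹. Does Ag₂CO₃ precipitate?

No

The combined volume is 700 mL.
[Ag⁺] = (2.3×10⁻⁴)(220)/700 = 7.2×10⁻⁵ mol L⁻¹
[CO₃²⁻] = (1.3×10⁻⁶)(480)/700 = 8.9×10⁻⁷ mol L⁻¹
Q = [Ag⁺]^2[CO₃²⁻] = 4.7×10⁻¹⁵
Q < Ksp (4.7×10⁻¹⁵ vs 1.2×10⁻¹¹); the solution remains unsaturated and no precipitate forms.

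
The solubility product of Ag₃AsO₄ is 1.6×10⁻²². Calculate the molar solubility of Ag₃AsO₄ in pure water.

1.6×10⁻⁶ M

Ag₃AsO₄(s) ⇌ 3 Ag⁺(aq) + AsO₄³⁻(aq)
With molar solubility s: [Ag⁺] = 3s, [AsO₄³⁻] = s.
Ksp = [Ag⁺]^3[AsO₄³⁻] = (3s)^3 · s = 27s^4
27s^4 = 1.6×10⁻²²  ⇒  s^4 = 5.9×10⁻²⁴
Taking the 4th root, s = 1.6×10⁻⁶ M.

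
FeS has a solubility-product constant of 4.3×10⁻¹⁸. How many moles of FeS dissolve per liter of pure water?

FeS(s) ⇌ Fe²⁺(aq) + S²⁻(aq)
With molar solubility s: [Fe²⁺] = s, [S²⁻] = s.
Ksp = [Fe²⁺][S²⁻] = s · s = s^2
s^2 = 4.3×10⁻¹⁸
s = (4.3×10⁻¹⁸)^(1/2) = 2.1×10⁻⁹ mol/L

2.1×10⁻⁹ M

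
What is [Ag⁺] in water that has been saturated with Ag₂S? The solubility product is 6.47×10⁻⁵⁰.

5.06×10⁻¹⁷ M

Ag₂S(s) ⇌ 2 Ag⁺(aq) + S²⁻(aq)
For each mole of Ag₂S that dissolves per liter, [Ag⁺] = 2s and [S²⁻] = s; let s denote this solubility.
Ksp = [Ag⁺]^2[S²⁻] = (2s)^2 · s = 4s^3 = 6.47×10⁻⁵⁰
s = 2.53×10⁻¹⁷ M
[Ag⁺] = 2s = 5.06×10⁻¹⁷ M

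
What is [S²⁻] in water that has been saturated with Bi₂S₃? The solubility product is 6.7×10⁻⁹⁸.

Bi₂S₃(s) ⇌ 2 Bi³⁺(aq) + 3 S²⁻(aq)
For each mole of Bi₂S₃ that dissolves per liter, [Bi³⁺] = 2s and [S²⁻] = 3s; let s denote this solubility.
Ksp = [Bi³⁺]^2[S²⁻]^3 = (2s)^2 · (3s)^3 = 108s^5 = 6.7×10⁻⁹⁸
s = 1.4×10⁻²⁰ M
[S²⁻] = 3s = 4.3×10⁻²⁰ M

4.3×10⁻²⁰ M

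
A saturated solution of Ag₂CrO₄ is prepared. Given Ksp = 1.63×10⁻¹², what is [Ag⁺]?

1.48×10⁻⁴ M

Ag₂CrO₄(s) ⇌ 2 Ag⁺(aq) + CrO₄²⁻(aq)
If s mol/L of Ag₂CrO₄ dissolves, [Ag⁺] = 2s and [CrO₄²⁻] = s.
Ksp = [Ag⁺]^2[CrO₄²⁻] = (2s)^2 · s = 4s^3 = 1.63×10⁻¹²
s = 7.41×10⁻⁵ M
[Ag⁺] = 2s = 1.48×10⁻⁴ M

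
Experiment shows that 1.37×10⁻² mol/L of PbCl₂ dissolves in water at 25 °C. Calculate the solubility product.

Ksp = 1.03×10⁻⁵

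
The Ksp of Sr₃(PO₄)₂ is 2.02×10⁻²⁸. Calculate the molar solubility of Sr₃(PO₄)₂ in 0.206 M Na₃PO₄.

Sr₃(PO₄)₂(s) ⇌ 3 Sr²⁺(aq) + 2 PO₄³⁻(aq)
Let s be the solubility of Sr₃(PO₄)₂ here. The common ion gives [PO₄³⁻] ≈ 0.206 M, and [Sr²⁺] = 3s.
Ksp = [Sr²⁺]^3[PO₄³⁻]^2 = (3s)^3(0.206)^2
(3s)^3 = 2.02×10⁻²⁸ / (0.206)^2 = 4.76×10⁻²⁷
s = 5.61×10⁻¹⁰ M

5.61×10⁻¹⁰ M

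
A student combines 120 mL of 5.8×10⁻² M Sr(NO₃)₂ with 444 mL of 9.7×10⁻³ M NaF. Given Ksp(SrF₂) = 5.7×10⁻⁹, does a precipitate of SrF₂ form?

After mixing, V = 120 mL + 444 mL = 564 mL.
[Sr²⁺] = (5.8×10⁻²)(120)/564 = 1.2×10⁻² M
[F⁻] = (9.7×10⁻³)(444)/564 = 7.6×10⁻³ M
Q = [Sr²⁺][F⁻]^2 = 7.2×10⁻⁷
Since Q (7.2×10⁻⁷) exceeds Ksp (5.7×10⁻⁹), SrF₂ will precipitate.

Yes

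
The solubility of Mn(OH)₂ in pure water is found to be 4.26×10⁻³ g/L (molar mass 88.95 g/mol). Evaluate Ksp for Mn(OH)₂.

s = (4.26×10⁻³ g L⁻¹)/(88.95 g mol⁻¹) = 4.7892×10⁻⁵ M
Mn(OH)₂(s) ⇌ Mn²⁺(aq) + 2 OH⁻(aq)
If s mol/L of Mn(OH)₂ dissolves, [Mn²⁺] = s and [OH⁻] = 2s.
Ksp = [Mn²⁺][OH⁻]^2 = s · (2s)^2 = 4s^3
Ksp = 4 × (4.7892×10⁻⁵)^3 = 4.39×10⁻¹³

Ksp = 4.39×10⁻¹³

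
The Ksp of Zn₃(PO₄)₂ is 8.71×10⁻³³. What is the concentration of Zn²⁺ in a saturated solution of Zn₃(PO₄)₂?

4.55×10⁻⁷ M

Zn₃(PO₄)₂(s) ⇌ 3 Zn²⁺(aq) + 2 PO₄³⁻(aq)
Call the molar solubility s, so that [Zn²⁺] = 3s and [PO₄³⁻] = 2s.
Ksp = [Zn²⁺]^3[PO₄³⁻]^2 = (3s)^3 · (2s)^2 = 108s^5 = 8.71×10⁻³³
s = 1.52×10⁻⁷ M
[Zn²⁺] = 3s = 4.55×10⁻⁷ M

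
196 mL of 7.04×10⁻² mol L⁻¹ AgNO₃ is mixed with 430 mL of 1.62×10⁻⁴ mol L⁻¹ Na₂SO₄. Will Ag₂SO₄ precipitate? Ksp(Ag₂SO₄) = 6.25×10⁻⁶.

Total volume after mixing = 196 + 430 = 626 mL.
[Ag⁺] = (7.04×10⁻²)(196)/626 = 2.20×10⁻² mol L⁻¹
[SO₄²⁻] = (1.62×10⁻⁴)(430)/626 = 1.11×10⁻⁴ mol L⁻¹
Q = [Ag⁺]^2[SO₄²⁻] = 5.41×10⁻⁸
Since Q (5.41×10⁻⁸) is less than Ksp (6.25×10⁻⁶), no Ag₂SO₄ precipitates.

No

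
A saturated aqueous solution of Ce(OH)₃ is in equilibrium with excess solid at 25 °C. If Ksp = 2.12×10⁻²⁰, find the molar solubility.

5.29×10⁻⁶ M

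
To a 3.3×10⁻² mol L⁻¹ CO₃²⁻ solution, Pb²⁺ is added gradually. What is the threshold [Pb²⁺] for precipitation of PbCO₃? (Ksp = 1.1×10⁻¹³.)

3.3×10⁻¹² M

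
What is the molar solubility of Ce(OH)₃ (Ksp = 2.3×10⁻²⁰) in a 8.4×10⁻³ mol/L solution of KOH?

Ce(OH)₃(s) ⇌ Ce³⁺(aq) + 3 OH⁻(aq)
With OH⁻ already at 8.4×10⁻³ mol/L and s small, take [OH⁻] ≈ 8.4×10⁻³ mol/L and [Ce³⁺] = s.
Ksp = [Ce³⁺][OH⁻]^3 = s(8.4×10⁻³)^3
s = 2.3×10⁻²⁰ / (8.4×10⁻³)^3 = 3.9×10⁻¹⁴
s = 3.9×10⁻¹⁴ mol/L

3.9×10⁻¹⁴ M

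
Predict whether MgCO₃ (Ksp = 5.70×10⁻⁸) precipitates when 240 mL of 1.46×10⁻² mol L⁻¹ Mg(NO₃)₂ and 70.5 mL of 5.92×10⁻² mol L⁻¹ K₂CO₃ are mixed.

After mixing, V = 240 mL + 70.5 mL = 310.5 mL.
[Mg²⁺] = (1.46×10⁻²)(240)/310.5 = 1.13×10⁻² mol L⁻¹
[CO₃²⁻] = (5.92×10⁻²)(70.5)/310.5 = 1.34×10⁻² mol L⁻¹
Q = [Mg²⁺][CO₃²⁻] = 1.52×10⁻⁴
Q = 1.52×10⁻⁴ > Ksp = 5.70×10⁻⁸, so the solution is supersaturated and MgCO₃ precipitates.

Yes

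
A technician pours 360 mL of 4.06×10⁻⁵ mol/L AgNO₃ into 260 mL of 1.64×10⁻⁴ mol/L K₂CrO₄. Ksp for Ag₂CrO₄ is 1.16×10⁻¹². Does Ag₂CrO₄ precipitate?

No

After mixing, V = 360 mL + 260 mL = 620 mL.
[Ag⁺] = (4.06×10⁻⁵)(360)/620 = 2.36×10⁻⁵ mol/L
[CrO₄²⁻] = (1.64×10⁻⁴)(260)/620 = 6.88×10⁻⁵ mol/L
Q = [Ag⁺]^2[CrO₄²⁻] = 3.82×10⁻¹⁴
Since Q (3.82×10⁻¹⁴) is less than Ksp (1.16×10⁻¹²), no Ag₂CrO₄ precipitates.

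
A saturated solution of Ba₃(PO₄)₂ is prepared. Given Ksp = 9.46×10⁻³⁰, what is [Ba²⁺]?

1.84×10⁻⁶ M

Ba₃(PO₄)₂(s) ⇌ 3 Ba²⁺(aq) + 2 PO₄³⁻(aq)
Let s be the molar solubility. Then [Ba²⁺] = 3s and [PO₄³⁻] = 2s.
Ksp = [Ba²⁺]^3[PO₄³⁻]^2 = (3s)^3 · (2s)^2 = 108s^5 = 9.46×10⁻³⁰
s = 6.14×10⁻⁷ mol/L
[Ba²⁺] = 3s = 1.84×10⁻⁶ mol/L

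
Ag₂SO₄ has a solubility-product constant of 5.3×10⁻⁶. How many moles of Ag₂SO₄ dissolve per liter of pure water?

1.1×10⁻² M

Ag₂SO₄(s) ⇌ 2 Ag⁺(aq) + SO₄²⁻(aq)
Let s be the molar solubility. Then [Ag⁺] = 2s and [SO₄²⁻] = s.
Ksp = [Ag⁺]^2[SO₄²⁻] = (2s)^2 · s = 4s^3
4s^3 = 5.3×10⁻⁶  ⇒  s^3 = 1.3×10⁻⁶
Taking the 3rd root, s = 1.1×10⁻² M.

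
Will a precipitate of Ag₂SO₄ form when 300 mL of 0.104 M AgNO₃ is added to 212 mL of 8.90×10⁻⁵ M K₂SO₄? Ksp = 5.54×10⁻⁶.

No

After mixing, V = 300 mL + 212 mL = 512 mL.
[Ag⁺] = (0.104)(300)/512 = 6.09×10⁻² M
[SO₄²⁻] = (8.90×10⁻⁵)(212)/512 = 3.69×10⁻⁵ M
Q = [Ag⁺]^2[SO₄²⁻] = 1.37×10⁻⁷
Q < Ksp (1.37×10⁻⁷ vs 5.54×10⁻⁶); the solution remains unsaturated and no precipitate forms.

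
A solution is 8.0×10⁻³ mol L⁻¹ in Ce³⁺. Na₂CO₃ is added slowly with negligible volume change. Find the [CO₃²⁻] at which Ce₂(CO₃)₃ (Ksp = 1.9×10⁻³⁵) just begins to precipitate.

6.7×10⁻¹¹ M

The threshold for precipitation is Q = Ksp.
Ce₂(CO₃)₃(s) ⇌ 2 Ce³⁺(aq) + 3 CO₃²⁻(aq)
Ksp = [Ce³⁺]^2[CO₃²⁻]^3 = [CO₃²⁻]^3(8.0×10⁻³)^2
[CO₃²⁻]^3 = 1.9×10⁻³⁵ / (8.0×10⁻³)^2 = 3.0×10⁻³¹
[CO₃²⁻] = 6.7×10⁻¹¹ mol L⁻¹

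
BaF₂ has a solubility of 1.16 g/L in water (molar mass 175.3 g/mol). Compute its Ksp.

Ksp = 1.16×10⁻⁶

Molar solubility s = (1.16 g/L) / (175.3 g/mol) = 6.6172×10⁻³ mol/L
BaF₂(s) ⇌ Ba²⁺(aq) + 2 F⁻(aq)
With molar solubility s: [Ba²⁺] = s, [F⁻] = 2s.
Ksp = [Ba²⁺][F⁻]^2 = s · (2s)^2 = 4s^3
Ksp = 4 × (6.6172×10⁻³)^3 = 1.16×10⁻⁶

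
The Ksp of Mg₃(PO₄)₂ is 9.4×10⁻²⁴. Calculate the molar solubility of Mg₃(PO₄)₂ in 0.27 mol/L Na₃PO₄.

Mg₃(PO₄)₂(s) ⇌ 3 Mg²⁺(aq) + 2 PO₄³⁻(aq)
The solution already contains PO₄³⁻ at 0.27 mol/L. Let s be the molar solubility of Mg₃(PO₄)₂.
[PO₄³⁻] ≈ 0.27 mol/L (common ion dominates); [Mg²⁺] = 3s.
Ksp = [Mg²⁺]^3[PO₄³⁻]^2 = (3s)^3(0.27)^2
(3s)^3 = 9.4×10⁻²⁴ / (0.27)^2 = 1.3×10⁻²²
s = 1.7×10⁻⁸ mol/L

1.7×10⁻⁸ M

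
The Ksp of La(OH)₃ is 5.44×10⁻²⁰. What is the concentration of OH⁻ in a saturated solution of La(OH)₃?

La(OH)₃(s) ⇌ La³⁺(aq) + 3 OH⁻(aq)
For each mole of La(OH)₃ that dissolves per liter, [La³⁺] = s and [OH⁻] = 3s; let s denote this solubility.
Ksp = [La³⁺][OH⁻]^3 = s · (3s)^3 = 27s^4 = 5.44×10⁻²⁰
s = 6.70×10⁻⁶ mol L⁻¹
[OH⁻] = 3s = 2.01×10⁻⁵ mol L⁻¹

2.01×10⁻⁵ M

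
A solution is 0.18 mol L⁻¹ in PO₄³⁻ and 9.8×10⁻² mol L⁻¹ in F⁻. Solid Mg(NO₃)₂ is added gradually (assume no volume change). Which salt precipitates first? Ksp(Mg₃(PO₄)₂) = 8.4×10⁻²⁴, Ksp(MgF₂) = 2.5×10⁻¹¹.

Each salt precipitates once Q = Ksp for that salt.
For Mg₃(PO₄)₂: [Mg²⁺] = (Ksp/[PO₄³⁻]^2)^(1/3) = 6.4×10⁻⁸ mol L⁻¹
For MgF₂: [Mg²⁺] = (Ksp/[F⁻]^2) = 2.6×10⁻⁹ mol L⁻¹
MgF₂ requires the lower [Mg²⁺], so it precipitates first.

MgF₂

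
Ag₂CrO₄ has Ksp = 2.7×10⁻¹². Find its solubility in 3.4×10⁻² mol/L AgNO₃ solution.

Ag₂CrO₄(s) ⇌ 2 Ag⁺(aq) + CrO₄²⁻(aq)
Ag⁺ is already present at 3.4×10⁻² mol/L. If s mol/L of Ag₂CrO₄ dissolves, [CrO₄²⁻] = s while [Ag⁺] ≈ 3.4×10⁻² mol/L.
Ksp = [Ag⁺]^2[CrO₄²⁻] = (3.4×10⁻²)^2s
s = 2.7×10⁻¹² / (3.4×10⁻²)^2 = 2.3×10⁻⁹
s = 2.3×10⁻⁹ mol/L

2.3×10⁻⁹ M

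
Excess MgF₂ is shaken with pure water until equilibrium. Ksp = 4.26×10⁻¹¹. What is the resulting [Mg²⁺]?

MgF₂(s) ⇌ Mg²⁺(aq) + 2 F⁻(aq)
Call the molar solubility s, so that [Mg²⁺] = s and [F⁻] = 2s.
Ksp = [Mg²⁺][F⁻]^2 = s · (2s)^2 = 4s^3 = 4.26×10⁻¹¹
s = 2.20×10⁻⁴ mol/L
[Mg²⁺] = s = 2.20×10⁻⁴ mol/L

2.20×10⁻⁴ M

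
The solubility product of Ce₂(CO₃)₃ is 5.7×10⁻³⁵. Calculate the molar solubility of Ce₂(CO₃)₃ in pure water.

Ce₂(CO₃)₃(s) ⇌ 2 Ce³⁺(aq) + 3 CO₃²⁻(aq)
If s mol/L of Ce₂(CO₃)₃ dissolves, [Ce³⁺] = 2s and [CO₃²⁻] = 3s.
Ksp = [Ce³⁺]^2[CO₃²⁻]^3 = (2s)^2 · (3s)^3 = 108s^5
108s^5 = 5.7×10⁻³⁵  ⇒  s^5 = 5.3×10⁻³⁷
s = 5.6×10⁻⁸ mol/L

5.6×10⁻⁸ M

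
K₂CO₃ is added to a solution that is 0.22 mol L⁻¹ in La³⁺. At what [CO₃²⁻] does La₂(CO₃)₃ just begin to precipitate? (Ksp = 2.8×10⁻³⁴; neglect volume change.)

1.8×10⁻¹¹ M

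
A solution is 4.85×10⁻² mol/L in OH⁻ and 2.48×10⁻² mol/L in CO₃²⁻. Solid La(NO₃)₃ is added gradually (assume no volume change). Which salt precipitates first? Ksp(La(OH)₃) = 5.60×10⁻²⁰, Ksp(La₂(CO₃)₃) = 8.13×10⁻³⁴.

La(OH)₃

Each salt precipitates once Q = Ksp for that salt.
For La(OH)₃: [La³⁺] = (Ksp/[OH⁻]^3) = 4.91×10⁻¹⁶ mol/L
For La₂(CO₃)₃: [La³⁺] = (Ksp/[CO₃²⁻]^3)^(1/2) = 7.30×10⁻¹⁵ mol/L
La(OH)₃ requires the lower [La³⁺], so it precipitates first.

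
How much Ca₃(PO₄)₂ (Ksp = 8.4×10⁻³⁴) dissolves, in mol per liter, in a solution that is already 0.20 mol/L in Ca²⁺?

1.6×10⁻¹⁶ M

Ca₃(PO₄)₂(s) ⇌ 3 Ca²⁺(aq) + 2 PO₄³⁻(aq)
Let s be the solubility of Ca₃(PO₄)₂ here. The common ion gives [Ca²⁺] ≈ 0.20 mol/L, and [PO₄³⁻] = 2s.
Ksp = [Ca²⁺]^3[PO₄³⁻]^2 = (0.20)^3(2s)^2
(2s)^2 = 8.4×10⁻³⁴ / (0.20)^3 = 1.1×10⁻³¹
s = 1.6×10⁻¹⁶ mol/L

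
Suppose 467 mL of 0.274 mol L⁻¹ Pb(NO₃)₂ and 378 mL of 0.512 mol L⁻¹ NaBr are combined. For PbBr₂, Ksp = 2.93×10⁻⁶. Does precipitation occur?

The combined volume is 845 mL.
[Pb²⁺] = (0.274)(467)/845 = 0.151 mol L⁻¹
[Br⁻] = (0.512)(378)/845 = 0.229 mol L⁻¹
Q = [Pb²⁺][Br⁻]^2 = 7.94×10⁻³
Since Q (7.94×10⁻³) exceeds Ksp (2.93×10⁻⁶), PbBr₂ will precipitate.

Yes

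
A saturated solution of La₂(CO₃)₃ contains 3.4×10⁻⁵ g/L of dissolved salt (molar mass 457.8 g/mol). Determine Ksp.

Ksp = 2.4×10⁻³⁴

s = (3.4×10⁻⁵ g L⁻¹)/(457.8 g mol⁻¹) = 7.427×10⁻⁸ M
La₂(CO₃)₃(s) ⇌ 2 La³⁺(aq) + 3 CO₃²⁻(aq)
Let s be the molar solubility. Then [La³⁺] = 2s and [CO₃²⁻] = 3s.
Ksp = [La³⁺]^2[CO₃²⁻]^3 = (2s)^2 · (3s)^3 = 108s^5
Ksp = 108 × (7.427×10⁻⁸)^5 = 2.4×10⁻³⁴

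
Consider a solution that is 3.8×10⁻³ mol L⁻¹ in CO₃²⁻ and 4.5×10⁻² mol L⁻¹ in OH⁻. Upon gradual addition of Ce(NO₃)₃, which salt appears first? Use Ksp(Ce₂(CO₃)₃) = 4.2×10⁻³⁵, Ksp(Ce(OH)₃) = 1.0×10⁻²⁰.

Each salt precipitates once Q = Ksp for that salt.
For Ce₂(CO₃)₃: [Ce³⁺] = (Ksp/[CO₃²⁻]^3)^(1/2) = 2.8×10⁻¹⁴ mol L⁻¹
For Ce(OH)₃: [Ce³⁺] = (Ksp/[OH⁻]^3) = 1.1×10⁻¹⁶ mol L⁻¹
The smaller threshold [Ce³⁺] is reached first, so Ce(OH)₃ precipitates first.

Ce(OH)₃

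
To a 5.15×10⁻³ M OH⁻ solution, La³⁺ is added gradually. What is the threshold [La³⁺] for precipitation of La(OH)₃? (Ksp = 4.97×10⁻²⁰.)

3.64×10⁻¹³ M

Precipitation of each salt begins when its ion product equals Ksp.
La(OH)₃(s) ⇌ La³⁺(aq) + 3 OH⁻(aq)
Ksp = [La³⁺][OH⁻]^3 = [La³⁺](5.15×10⁻³)^3
[La³⁺] = 4.97×10⁻²⁰ / (5.15×10⁻³)^3 = 3.64×10⁻¹³
[La³⁺] = 3.64×10⁻¹³ M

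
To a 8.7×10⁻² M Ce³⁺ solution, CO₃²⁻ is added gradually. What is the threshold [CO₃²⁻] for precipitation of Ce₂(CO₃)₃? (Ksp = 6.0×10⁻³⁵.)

2.0×10⁻¹¹ M

The threshold for precipitation is Q = Ksp.
Ce₂(CO₃)₃(s) ⇌ 2 Ce³⁺(aq) + 3 CO₃²⁻(aq)
Ksp = [Ce³⁺]^2[CO₃²⁻]^3 = [CO₃²⁻]^3(8.7×10⁻²)^2
[CO₃²⁻]^3 = 6.0×10⁻³⁵ / (8.7×10⁻²)^2 = 7.9×10⁻³³
[CO₃²⁻] = 2.0×10⁻¹¹ M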